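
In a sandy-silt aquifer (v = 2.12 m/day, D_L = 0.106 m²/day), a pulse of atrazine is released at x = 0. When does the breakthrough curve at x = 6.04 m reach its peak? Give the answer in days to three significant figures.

2.83 days

For the 1D instantaneous-source solution, setting ∂C/∂t = 0 at fixed x gives v²t² + 2Dt − x² = 0, so t = (√(D² + v²x²) − D)/v².
√(D² + v²x²) = √(0.106² + 2.12² × 6.04²) = 12.81; v² = 4.4944.
t = (12.81 − 0.106)/4.4944 = 2.83 days (vs. the pure-advection estimate x/v = 2.85 d).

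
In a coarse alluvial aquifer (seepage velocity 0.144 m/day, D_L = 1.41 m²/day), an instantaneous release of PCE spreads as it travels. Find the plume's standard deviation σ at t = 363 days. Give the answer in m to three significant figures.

Dispersive spreading gives a Gaussian with σ² = 2Dt; advection only shifts the center.
σ = √(2 × 1.41 × 363) = 32.0 m.

32.0 m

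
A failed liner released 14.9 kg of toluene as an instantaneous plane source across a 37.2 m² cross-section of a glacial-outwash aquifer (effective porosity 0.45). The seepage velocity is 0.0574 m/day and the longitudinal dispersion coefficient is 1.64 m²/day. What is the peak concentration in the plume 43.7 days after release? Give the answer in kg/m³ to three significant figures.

0.0297 kg/m³

The peak of an instantaneous 1D plume sits at x = vt; there the Gaussian factor is 1 and C_max = M/(n_e·A·√(4πDt)), where n_e·A is the pore area the mass is dissolved in.
√(4πDt) = √(4π × 1.64 × 43.7) = 30.01 m, so C_max = 14.9/(0.45 × 37.2 × 30.01) = 0.0297 kg/m³.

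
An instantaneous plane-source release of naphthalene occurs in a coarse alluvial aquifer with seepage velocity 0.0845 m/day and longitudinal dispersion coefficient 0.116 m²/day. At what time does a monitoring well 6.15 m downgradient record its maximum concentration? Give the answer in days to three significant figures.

For the 1D instantaneous-source solution, setting ∂C/∂t = 0 at fixed x gives v²t² + 2Dt − x² = 0, so t = (√(D² + v²x²) − D)/v².
√(D² + v²x²) = √(0.116² + 0.0845² × 6.15²) = 0.5325; v² = 0.00714025.
t = (0.5325 − 0.116)/0.00714025 = 58.3 days (vs. the pure-advection estimate x/v = 72.8 d).

58.3 days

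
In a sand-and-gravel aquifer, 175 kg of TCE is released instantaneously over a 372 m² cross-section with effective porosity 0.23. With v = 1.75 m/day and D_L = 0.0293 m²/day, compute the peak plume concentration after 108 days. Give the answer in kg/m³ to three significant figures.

The peak of an instantaneous 1D plume sits at x = vt; there the Gaussian factor is 1 and C_max = M/(n_e·A·√(4πDt)), where n_e·A is the pore area the mass is dissolved in.
√(4πDt) = √(4π × 0.0293 × 108) = 6.306 m, so C_max = 175/(0.23 × 372 × 6.306) = 0.324 kg/m³.

0.324 kg/m³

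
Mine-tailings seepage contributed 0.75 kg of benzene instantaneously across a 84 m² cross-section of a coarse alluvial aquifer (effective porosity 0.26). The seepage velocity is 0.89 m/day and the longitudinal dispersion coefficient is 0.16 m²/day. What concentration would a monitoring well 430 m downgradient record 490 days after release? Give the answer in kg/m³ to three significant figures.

For an instantaneous plane source, C(x,t) = M/(n_e·A·√(4πDt)) · exp(−(x−vt)²/(4Dt)), with n_e·A the pore (flow) area.
Plume center vt = 0.89 × 490 = 436.1 m, so the well at 430 m is 6.1 m upgradient of the peak.
√(4πDt) = 31.39 m, giving peak height M/(n_e·A·√(4πDt)) = 0.75/(0.26 × 84 × 31.39) = 0.001094 kg/m³.
(x−vt)²/(4Dt) = (-6.1)²/(4 × 0.16 × 490) = 0.1187; exp(−0.1187) = 0.8881.
C = 0.001094 × 0.8881 = 0.000972 kg/m³.

0.000972 kg/m³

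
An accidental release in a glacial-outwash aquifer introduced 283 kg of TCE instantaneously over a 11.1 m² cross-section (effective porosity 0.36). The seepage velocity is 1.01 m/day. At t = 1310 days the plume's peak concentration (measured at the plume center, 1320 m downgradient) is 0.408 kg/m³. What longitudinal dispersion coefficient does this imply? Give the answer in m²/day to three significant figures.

1.83 m²/day

At the plume center C_max = M/(n_e·A·√(4πDt)), so D = M²/(4πt·(n_e·A·C_max)²).
n_e·A·C_max = 0.36 × 11.1 × 0.408 = 1.630 kg/m.
D = 283²/(4π × 1310 × 1.630²) = 1.83 m²/day.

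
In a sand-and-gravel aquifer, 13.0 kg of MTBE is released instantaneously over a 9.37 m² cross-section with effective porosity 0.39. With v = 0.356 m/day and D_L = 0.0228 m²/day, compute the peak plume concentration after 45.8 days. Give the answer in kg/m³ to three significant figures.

The peak of an instantaneous 1D plume sits at x = vt; there the Gaussian factor is 1 and C_max = M/(n_e·A·√(4πDt)), where n_e·A is the pore area the mass is dissolved in.
√(4πDt) = √(4π × 0.0228 × 45.8) = 3.622 m, so C_max = 13.0/(0.39 × 9.37 × 3.622) = 0.982 kg/m³.

0.982 kg/m³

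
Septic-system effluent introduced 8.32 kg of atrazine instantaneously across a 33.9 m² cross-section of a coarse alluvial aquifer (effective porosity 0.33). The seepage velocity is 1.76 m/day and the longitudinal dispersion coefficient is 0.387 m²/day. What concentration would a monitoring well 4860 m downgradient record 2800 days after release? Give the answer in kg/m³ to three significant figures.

For an instantaneous plane source, C(x,t) = M/(n_e·A·√(4πDt)) · exp(−(x−vt)²/(4Dt)), with n_e·A the pore (flow) area.
Plume center vt = 1.76 × 2800 = 4928 m, so the well at 4860 m is 68 m upgradient of the peak.
√(4πDt) = 116.7 m, giving peak height M/(n_e·A·√(4πDt)) = 8.32/(0.33 × 33.9 × 116.7) = 0.006373 kg/m³.
(x−vt)²/(4Dt) = (-68)²/(4 × 0.387 × 2800) = 1.067; exp(−1.067) = 0.3440.
C = 0.006373 × 0.3440 = 0.00219 kg/m³.

0.00219 kg/m³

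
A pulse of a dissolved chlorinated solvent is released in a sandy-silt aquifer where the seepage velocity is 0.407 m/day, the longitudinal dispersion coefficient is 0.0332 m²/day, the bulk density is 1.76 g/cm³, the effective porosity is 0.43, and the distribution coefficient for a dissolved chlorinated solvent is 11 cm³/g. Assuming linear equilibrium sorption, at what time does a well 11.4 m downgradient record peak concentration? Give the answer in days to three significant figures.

Retardation factor R = 1 + ρ_b·K_d/n = 1 + 1.76 × 11/0.43 = 46.02.
Sorption retards both mechanisms: v_R = v/R = 0.008844 m/day, D_R = D/R = 0.0007214 m²/day.
Peak time from v_R²t² + 2D_R t − x² = 0: t = (√(D_R² + v_R²x²) − D_R)/v_R².
√(D_R² + v_R²x²) = √(0.0007214² + 0.008844² × 11.4²) = 0.1008; v_R² = 7.822e-05.
t = (0.1008 − 0.0007214)/7.822e-05 = 1280 days.

1280 days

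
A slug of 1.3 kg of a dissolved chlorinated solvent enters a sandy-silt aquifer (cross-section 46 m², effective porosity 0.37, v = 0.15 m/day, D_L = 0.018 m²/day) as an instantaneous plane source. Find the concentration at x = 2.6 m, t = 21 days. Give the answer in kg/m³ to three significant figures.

For an instantaneous plane source, C(x,t) = M/(n_e·A·√(4πDt)) · exp(−(x−vt)²/(4Dt)), with n_e·A the pore (flow) area.
Plume center vt = 0.15 × 21 = 3.15 m, so the well at 2.6 m is 0.55 m upgradient of the peak.
√(4πDt) = 2.179 m, giving peak height M/(n_e·A·√(4πDt)) = 1.3/(0.37 × 46 × 2.179) = 0.03505 kg/m³.
(x−vt)²/(4Dt) = (-0.55)²/(4 × 0.018 × 21) = 0.2001; exp(−0.2001) = 0.8186.
C = 0.03505 × 0.8186 = 0.0287 kg/m³.

0.0287 kg/m³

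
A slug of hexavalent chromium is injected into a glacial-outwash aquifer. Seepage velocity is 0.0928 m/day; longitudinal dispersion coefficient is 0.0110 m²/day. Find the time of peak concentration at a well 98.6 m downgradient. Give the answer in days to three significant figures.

1060 days

For the 1D instantaneous-source solution, setting ∂C/∂t = 0 at fixed x gives v²t² + 2Dt − x² = 0, so t = (√(D² + v²x²) − D)/v².
√(D² + v²x²) = √(0.0110² + 0.0928² × 98.6²) = 9.150; v² = 0.00861184.
t = (9.150 − 0.0110)/0.00861184 = 1060 days (vs. the pure-advection estimate x/v = 1060 d).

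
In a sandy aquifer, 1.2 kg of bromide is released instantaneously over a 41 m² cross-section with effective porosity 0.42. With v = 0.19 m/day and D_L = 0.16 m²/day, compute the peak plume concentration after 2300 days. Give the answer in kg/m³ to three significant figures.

The peak of an instantaneous 1D plume sits at x = vt; there the Gaussian factor is 1 and C_max = M/(n_e·A·√(4πDt)), where n_e·A is the pore area the mass is dissolved in.
√(4πDt) = √(4π × 0.16 × 2300) = 68.00 m, so C_max = 1.2/(0.42 × 41 × 68.00) = 0.00102 kg/m³.

0.00102 kg/m³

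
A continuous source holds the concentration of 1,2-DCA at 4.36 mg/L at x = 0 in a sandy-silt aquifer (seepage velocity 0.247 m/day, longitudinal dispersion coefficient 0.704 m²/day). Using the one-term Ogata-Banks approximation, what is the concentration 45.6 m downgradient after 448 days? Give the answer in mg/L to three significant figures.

4.34 mg/L

For a continuous step input, C/C₀ ≈ ½·erfc((x−vt)/(2√(Dt))).
vt = 0.247 × 448 = 110.656 m and 2√(Dt) = 2√(0.704 × 448) = 35.52 m.
Argument (x−vt)/(2√(Dt)) = (45.6 − 110.656)/35.52 = -1.832; ½·erfc(-1.832) = 0.9952.
C = 4.36 × 0.9952 = 4.34 mg/L.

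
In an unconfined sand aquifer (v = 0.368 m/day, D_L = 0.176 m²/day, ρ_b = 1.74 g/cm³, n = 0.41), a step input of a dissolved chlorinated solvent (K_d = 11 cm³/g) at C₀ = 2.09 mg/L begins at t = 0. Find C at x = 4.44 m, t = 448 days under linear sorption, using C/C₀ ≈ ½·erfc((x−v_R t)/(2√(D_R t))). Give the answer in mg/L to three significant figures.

Retardation factor R = 1 + ρ_b·K_d/n = 1 + 1.74 × 11/0.41 = 47.68.
Sorption retards both mechanisms: v_R = v/R = 0.007718 m/day, D_R = D/R = 0.003691 m²/day.
v_R·t = 0.007718 × 448 = 3.457664 m; 2√(D_R t) = 2.572 m; argument = (4.44 − 3.457664)/2.572 = 0.3819.
C = C₀ × ½·erfc(0.3819) = 2.09 × 0.2946 = 0.616 mg/L.

0.616 mg/L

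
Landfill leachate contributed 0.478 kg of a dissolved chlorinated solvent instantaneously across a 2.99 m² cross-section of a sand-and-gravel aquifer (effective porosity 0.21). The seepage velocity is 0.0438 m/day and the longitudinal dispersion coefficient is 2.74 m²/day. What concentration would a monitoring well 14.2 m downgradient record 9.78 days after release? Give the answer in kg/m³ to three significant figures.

For an instantaneous plane source, C(x,t) = M/(n_e·A·√(4πDt)) · exp(−(x−vt)²/(4Dt)), with n_e·A the pore (flow) area.
Plume center vt = 0.0438 × 9.78 = 0.428364 m, so the well at 14.2 m is 13.771636 m downgradient of the peak.
√(4πDt) = 18.35 m, giving peak height M/(n_e·A·√(4πDt)) = 0.478/(0.21 × 2.99 × 18.35) = 0.04149 kg/m³.
(x−vt)²/(4Dt) = (13.771636)²/(4 × 2.74 × 9.78) = 1.769; exp(−1.769) = 0.1705.
C = 0.04149 × 0.1705 = 0.00707 kg/m³.

0.00707 kg/m³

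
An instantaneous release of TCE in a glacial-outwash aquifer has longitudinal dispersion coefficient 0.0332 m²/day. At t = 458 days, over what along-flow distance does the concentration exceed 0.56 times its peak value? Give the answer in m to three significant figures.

11.9 m

The plume is Gaussian with σ = √(2Dt) = √(2 × 0.0332 × 458) = 5.515 m.
C/C_peak = exp(−Δx²/(2σ²)) = 0.56 ⇒ Δx = σ·√(−2 ln 0.56) = 5.515 × 1.077 = 5.940 m.
Width = 2Δx = 11.9 m.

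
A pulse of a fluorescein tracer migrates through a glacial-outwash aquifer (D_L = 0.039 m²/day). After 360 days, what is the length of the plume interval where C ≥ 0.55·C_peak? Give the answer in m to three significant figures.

11.6 m

The plume is Gaussian with σ = √(2Dt) = √(2 × 0.039 × 360) = 5.299 m.
C/C_peak = exp(−Δx²/(2σ²)) = 0.55 ⇒ Δx = σ·√(−2 ln 0.55) = 5.299 × 1.093 = 5.792 m.
Width = 2Δx = 11.6 m.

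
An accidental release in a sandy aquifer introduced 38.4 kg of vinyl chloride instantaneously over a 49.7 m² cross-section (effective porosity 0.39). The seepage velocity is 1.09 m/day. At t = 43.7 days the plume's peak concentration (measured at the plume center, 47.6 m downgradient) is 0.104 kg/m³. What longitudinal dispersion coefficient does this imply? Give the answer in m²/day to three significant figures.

0.661 m²/day

At the plume center C_max = M/(n_e·A·√(4πDt)), so D = M²/(4πt·(n_e·A·C_max)²).
n_e·A·C_max = 0.39 × 49.7 × 0.104 = 2.016 kg/m.
D = 38.4²/(4π × 43.7 × 2.016²) = 0.661 m²/day.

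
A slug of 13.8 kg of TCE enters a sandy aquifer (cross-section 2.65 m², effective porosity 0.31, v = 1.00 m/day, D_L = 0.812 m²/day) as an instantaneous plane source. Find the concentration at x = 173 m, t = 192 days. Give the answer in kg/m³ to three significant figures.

0.213 kg/m³

For an instantaneous plane source, C(x,t) = M/(n_e·A·√(4πDt)) · exp(−(x−vt)²/(4Dt)), with n_e·A the pore (flow) area.
Plume center vt = 1.00 × 192 = 192 m, so the well at 173 m is 19 m upgradient of the peak.
√(4πDt) = 44.26 m, giving peak height M/(n_e·A·√(4πDt)) = 13.8/(0.31 × 2.65 × 44.26) = 0.3795 kg/m³.
(x−vt)²/(4Dt) = (-19)²/(4 × 0.812 × 192) = 0.5789; exp(−0.5789) = 0.5605.
C = 0.3795 × 0.5605 = 0.213 kg/m³.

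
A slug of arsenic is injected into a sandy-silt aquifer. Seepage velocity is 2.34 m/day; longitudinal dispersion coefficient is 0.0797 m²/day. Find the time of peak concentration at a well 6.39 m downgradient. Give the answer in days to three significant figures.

2.72 days

For the 1D instantaneous-source solution, setting ∂C/∂t = 0 at fixed x gives v²t² + 2Dt − x² = 0, so t = (√(D² + v²x²) − D)/v².
√(D² + v²x²) = √(0.0797² + 2.34² × 6.39²) = 14.95; v² = 5.4756.
t = (14.95 − 0.0797)/5.4756 = 2.72 days (vs. the pure-advection estimate x/v = 2.73 d).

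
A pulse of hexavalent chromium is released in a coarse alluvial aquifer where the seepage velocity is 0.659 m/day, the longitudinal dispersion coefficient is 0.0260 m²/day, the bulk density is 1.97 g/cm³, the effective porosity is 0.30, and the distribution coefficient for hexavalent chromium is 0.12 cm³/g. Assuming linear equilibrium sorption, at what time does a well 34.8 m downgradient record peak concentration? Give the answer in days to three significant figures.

Retardation factor R = 1 + ρ_b·K_d/n = 1 + 1.97 × 0.12/0.30 = 1.788.
Sorption retards both mechanisms: v_R = v/R = 0.3686 m/day, D_R = D/R = 0.01454 m²/day.
Peak time from v_R²t² + 2D_R t − x² = 0: t = (√(D_R² + v_R²x²) − D_R)/v_R².
√(D_R² + v_R²x²) = √(0.01454² + 0.3686² × 34.8²) = 12.83; v_R² = 0.1359.
t = (12.83 − 0.01454)/0.1359 = 94.3 days.

94.3 days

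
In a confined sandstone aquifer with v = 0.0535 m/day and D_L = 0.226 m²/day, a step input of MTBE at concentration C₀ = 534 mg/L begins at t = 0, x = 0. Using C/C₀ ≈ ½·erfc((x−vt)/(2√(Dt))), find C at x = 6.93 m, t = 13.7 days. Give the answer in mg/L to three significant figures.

For a continuous step input, C/C₀ ≈ ½·erfc((x−vt)/(2√(Dt))).
vt = 0.0535 × 13.7 = 0.73295 m and 2√(Dt) = 2√(0.226 × 13.7) = 3.519 m.
Argument (x−vt)/(2√(Dt)) = (6.93 − 0.73295)/3.519 = 1.761; ½·erfc(1.761) = 0.006379.
C = 534 × 0.006379 = 3.41 mg/L.

3.41 mg/L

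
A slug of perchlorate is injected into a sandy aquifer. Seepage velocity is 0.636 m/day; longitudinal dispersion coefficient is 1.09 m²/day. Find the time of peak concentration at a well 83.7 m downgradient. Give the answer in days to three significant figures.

129 days

For the 1D instantaneous-source solution, setting ∂C/∂t = 0 at fixed x gives v²t² + 2Dt − x² = 0, so t = (√(D² + v²x²) − D)/v².
√(D² + v²x²) = √(1.09² + 0.636² × 83.7²) = 53.24; v² = 0.404496.
t = (53.24 − 1.09)/0.404496 = 129 days (vs. the pure-advection estimate x/v = 132 d).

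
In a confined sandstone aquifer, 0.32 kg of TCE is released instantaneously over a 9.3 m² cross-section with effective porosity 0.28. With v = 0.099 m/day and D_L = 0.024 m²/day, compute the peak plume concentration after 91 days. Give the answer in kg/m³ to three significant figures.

0.0235 kg/m³

The peak of an instantaneous 1D plume sits at x = vt; there the Gaussian factor is 1 and C_max = M/(n_e·A·√(4πDt)), where n_e·A is the pore area the mass is dissolved in.
√(4πDt) = √(4π × 0.024 × 91) = 5.239 m, so C_max = 0.32/(0.28 × 9.3 × 5.239) = 0.0235 kg/m³.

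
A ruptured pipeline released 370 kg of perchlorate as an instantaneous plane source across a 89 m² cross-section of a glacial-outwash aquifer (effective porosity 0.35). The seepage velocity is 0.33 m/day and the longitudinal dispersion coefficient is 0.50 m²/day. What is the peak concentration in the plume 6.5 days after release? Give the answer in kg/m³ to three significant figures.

1.86 kg/m³

The peak of an instantaneous 1D plume sits at x = vt; there the Gaussian factor is 1 and C_max = M/(n_e·A·√(4πDt)), where n_e·A is the pore area the mass is dissolved in.
√(4πDt) = √(4π × 0.50 × 6.5) = 6.391 m, so C_max = 370/(0.35 × 89 × 6.391) = 1.86 kg/m³.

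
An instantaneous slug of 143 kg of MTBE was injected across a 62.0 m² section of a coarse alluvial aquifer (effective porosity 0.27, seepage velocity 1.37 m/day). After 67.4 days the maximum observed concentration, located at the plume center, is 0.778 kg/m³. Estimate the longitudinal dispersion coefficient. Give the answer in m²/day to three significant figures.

0.142 m²/day

At the plume center C_max = M/(n_e·A·√(4πDt)), so D = M²/(4πt·(n_e·A·C_max)²).
n_e·A·C_max = 0.27 × 62.0 × 0.778 = 13.02 kg/m.
D = 143²/(4π × 67.4 × 13.02²) = 0.142 m²/day.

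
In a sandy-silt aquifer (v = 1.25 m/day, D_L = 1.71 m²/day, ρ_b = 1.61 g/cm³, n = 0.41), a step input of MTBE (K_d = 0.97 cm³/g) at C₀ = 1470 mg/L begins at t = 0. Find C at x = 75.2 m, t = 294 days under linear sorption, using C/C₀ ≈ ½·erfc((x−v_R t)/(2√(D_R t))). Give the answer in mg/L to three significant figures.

Retardation factor R = 1 + ρ_b·K_d/n = 1 + 1.61 × 0.97/0.41 = 4.809.
Sorption retards both mechanisms: v_R = v/R = 0.2599 m/day, D_R = D/R = 0.3556 m²/day.
v_R·t = 0.2599 × 294 = 76.4106 m; 2√(D_R t) = 20.45 m; argument = (75.2 − 76.4106)/20.45 = -0.05920.
C = C₀ × ½·erfc(-0.05920) = 1470 × 0.5334 = 784 mg/L.

784 mg/L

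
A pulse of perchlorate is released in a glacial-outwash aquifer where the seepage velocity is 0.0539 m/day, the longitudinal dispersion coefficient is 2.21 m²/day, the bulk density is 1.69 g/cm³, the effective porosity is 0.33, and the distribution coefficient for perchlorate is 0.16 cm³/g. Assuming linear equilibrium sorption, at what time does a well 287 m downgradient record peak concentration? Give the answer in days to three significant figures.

8400 days

Retardation factor R = 1 + ρ_b·K_d/n = 1 + 1.69 × 0.16/0.33 = 1.819.
Sorption retards both mechanisms: v_R = v/R = 0.02963 m/day, D_R = D/R = 1.215 m²/day.
Peak time from v_R²t² + 2D_R t − x² = 0: t = (√(D_R² + v_R²x²) − D_R)/v_R².
√(D_R² + v_R²x²) = √(1.215² + 0.02963² × 287²) = 8.590; v_R² = 0.0008779.
t = (8.590 − 1.215)/0.0008779 = 8400 days.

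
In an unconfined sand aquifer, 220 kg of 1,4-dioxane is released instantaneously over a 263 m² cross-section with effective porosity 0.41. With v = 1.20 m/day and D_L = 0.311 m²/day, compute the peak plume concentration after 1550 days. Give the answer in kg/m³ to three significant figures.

The peak of an instantaneous 1D plume sits at x = vt; there the Gaussian factor is 1 and C_max = M/(n_e·A·√(4πDt)), where n_e·A is the pore area the mass is dissolved in.
√(4πDt) = √(4π × 0.311 × 1550) = 77.83 m, so C_max = 220/(0.41 × 263 × 77.83) = 0.0262 kg/m³.

0.0262 kg/m³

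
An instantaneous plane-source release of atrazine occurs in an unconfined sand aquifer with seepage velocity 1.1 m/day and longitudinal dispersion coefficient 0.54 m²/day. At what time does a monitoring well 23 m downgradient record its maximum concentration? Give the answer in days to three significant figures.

For the 1D instantaneous-source solution, setting ∂C/∂t = 0 at fixed x gives v²t² + 2Dt − x² = 0, so t = (√(D² + v²x²) − D)/v².
√(D² + v²x²) = √(0.54² + 1.1² × 23²) = 25.31; v² = 1.21.
t = (25.31 − 0.54)/1.21 = 20.5 days (vs. the pure-advection estimate x/v = 20.9 d).

20.5 days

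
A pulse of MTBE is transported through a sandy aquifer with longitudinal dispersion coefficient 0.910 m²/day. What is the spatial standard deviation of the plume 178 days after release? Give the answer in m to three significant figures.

18.0 m

Dispersive spreading gives a Gaussian with σ² = 2Dt; advection only shifts the center.
σ = √(2 × 0.910 × 178) = 18.0 m.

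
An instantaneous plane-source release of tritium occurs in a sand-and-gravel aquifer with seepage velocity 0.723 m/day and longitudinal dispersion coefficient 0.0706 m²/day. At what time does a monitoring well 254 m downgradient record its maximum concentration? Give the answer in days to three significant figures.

For the 1D instantaneous-source solution, setting ∂C/∂t = 0 at fixed x gives v²t² + 2Dt − x² = 0, so t = (√(D² + v²x²) − D)/v².
√(D² + v²x²) = √(0.0706² + 0.723² × 254²) = 183.6; v² = 0.522729.
t = (183.6 − 0.0706)/0.522729 = 351 days (vs. the pure-advection estimate x/v = 351 d).

351 days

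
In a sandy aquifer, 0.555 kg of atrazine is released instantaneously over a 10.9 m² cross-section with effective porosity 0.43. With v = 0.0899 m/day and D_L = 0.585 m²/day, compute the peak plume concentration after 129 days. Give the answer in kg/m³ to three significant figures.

0.00385 kg/m³

The peak of an instantaneous 1D plume sits at x = vt; there the Gaussian factor is 1 and C_max = M/(n_e·A·√(4πDt)), where n_e·A is the pore area the mass is dissolved in.
√(4πDt) = √(4π × 0.585 × 129) = 30.79 m, so C_max = 0.555/(0.43 × 10.9 × 30.79) = 0.00385 kg/m³.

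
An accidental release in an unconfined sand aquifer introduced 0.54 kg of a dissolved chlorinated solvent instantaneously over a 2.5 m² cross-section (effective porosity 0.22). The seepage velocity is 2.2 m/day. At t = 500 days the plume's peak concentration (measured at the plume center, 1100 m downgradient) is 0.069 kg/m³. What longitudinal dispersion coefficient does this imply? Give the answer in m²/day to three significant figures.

0.0322 m²/day

At the plume center C_max = M/(n_e·A·√(4πDt)), so D = M²/(4πt·(n_e·A·C_max)²).
n_e·A·C_max = 0.22 × 2.5 × 0.069 = 0.03795 kg/m.
D = 0.54²/(4π × 500 × 0.03795²) = 0.0322 m²/day.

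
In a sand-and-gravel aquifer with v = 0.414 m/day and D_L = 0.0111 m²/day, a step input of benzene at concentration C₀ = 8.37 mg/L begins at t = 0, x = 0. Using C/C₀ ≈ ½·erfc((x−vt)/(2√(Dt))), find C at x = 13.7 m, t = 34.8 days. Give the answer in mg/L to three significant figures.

6.61 mg/L

For a continuous step input, C/C₀ ≈ ½·erfc((x−vt)/(2√(Dt))).
vt = 0.414 × 34.8 = 14.4072 m and 2√(Dt) = 2√(0.0111 × 34.8) = 1.243 m.
Argument (x−vt)/(2√(Dt)) = (13.7 − 14.4072)/1.243 = -0.5689; ½·erfc(-0.5689) = 0.7895.
C = 8.37 × 0.7895 = 6.61 mg/L.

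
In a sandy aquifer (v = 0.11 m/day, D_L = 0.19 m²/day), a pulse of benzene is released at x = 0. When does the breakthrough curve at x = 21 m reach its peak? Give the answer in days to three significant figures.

For the 1D instantaneous-source solution, setting ∂C/∂t = 0 at fixed x gives v²t² + 2Dt − x² = 0, so t = (√(D² + v²x²) − D)/v².
√(D² + v²x²) = √(0.19² + 0.11² × 21²) = 2.318; v² = 0.0121.
t = (2.318 − 0.19)/0.0121 = 176 days (vs. the pure-advection estimate x/v = 191 d).

176 days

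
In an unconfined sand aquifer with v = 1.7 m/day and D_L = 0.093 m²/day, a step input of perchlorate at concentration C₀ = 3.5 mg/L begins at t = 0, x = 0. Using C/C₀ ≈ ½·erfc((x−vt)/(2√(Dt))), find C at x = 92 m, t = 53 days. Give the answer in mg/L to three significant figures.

0.954 mg/L

For a continuous step input, C/C₀ ≈ ½·erfc((x−vt)/(2√(Dt))).
vt = 1.7 × 53 = 90.1 m and 2√(Dt) = 2√(0.093 × 53) = 4.440 m.
Argument (x−vt)/(2√(Dt)) = (92 − 90.1)/4.440 = 0.4279; ½·erfc(0.4279) = 0.2725.
C = 3.5 × 0.2725 = 0.954 mg/L.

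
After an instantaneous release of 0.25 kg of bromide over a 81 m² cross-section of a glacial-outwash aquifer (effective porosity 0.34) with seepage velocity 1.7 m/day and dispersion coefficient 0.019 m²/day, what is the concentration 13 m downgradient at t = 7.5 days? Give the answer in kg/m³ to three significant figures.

For an instantaneous plane source, C(x,t) = M/(n_e·A·√(4πDt)) · exp(−(x−vt)²/(4Dt)), with n_e·A the pore (flow) area.
Plume center vt = 1.7 × 7.5 = 12.75 m, so the well at 13 m is 0.25 m downgradient of the peak.
√(4πDt) = 1.338 m, giving peak height M/(n_e·A·√(4πDt)) = 0.25/(0.34 × 81 × 1.338) = 0.006785 kg/m³.
(x−vt)²/(4Dt) = (0.25)²/(4 × 0.019 × 7.5) = 0.1096; exp(−0.1096) = 0.8962.
C = 0.006785 × 0.8962 = 0.00608 kg/m³.

0.00608 kg/m³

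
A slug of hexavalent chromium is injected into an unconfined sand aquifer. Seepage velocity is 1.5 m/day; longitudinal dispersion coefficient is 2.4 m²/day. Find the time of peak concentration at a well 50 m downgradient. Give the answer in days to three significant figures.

32.3 days

For the 1D instantaneous-source solution, setting ∂C/∂t = 0 at fixed x gives v²t² + 2Dt − x² = 0, so t = (√(D² + v²x²) − D)/v².
√(D² + v²x²) = √(2.4² + 1.5² × 50²) = 75.04; v² = 2.25.
t = (75.04 − 2.4)/2.25 = 32.3 days (vs. the pure-advection estimate x/v = 33.3 d).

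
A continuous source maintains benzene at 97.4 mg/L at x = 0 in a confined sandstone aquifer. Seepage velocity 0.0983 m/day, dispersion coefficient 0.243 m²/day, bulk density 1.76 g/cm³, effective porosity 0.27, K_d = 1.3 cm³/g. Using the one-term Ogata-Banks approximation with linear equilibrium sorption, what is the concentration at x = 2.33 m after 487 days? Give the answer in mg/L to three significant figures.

68.9 mg/L

Retardation factor R = 1 + ρ_b·K_d/n = 1 + 1.76 × 1.3/0.27 = 9.474.
Sorption retards both mechanisms: v_R = v/R = 0.01038 m/day, D_R = D/R = 0.02565 m²/day.
v_R·t = 0.01038 × 487 = 5.05506 m; 2√(D_R t) = 7.069 m; argument = (2.33 − 5.05506)/7.069 = -0.3855.
C = C₀ × ½·erfc(-0.3855) = 97.4 × 0.7072 = 68.9 mg/L.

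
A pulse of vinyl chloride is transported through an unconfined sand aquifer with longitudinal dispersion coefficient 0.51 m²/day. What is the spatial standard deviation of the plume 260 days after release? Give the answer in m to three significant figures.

Dispersive spreading gives a Gaussian with σ² = 2Dt; advection only shifts the center.
σ = √(2 × 0.51 × 260) = 16.3 m.

16.3 m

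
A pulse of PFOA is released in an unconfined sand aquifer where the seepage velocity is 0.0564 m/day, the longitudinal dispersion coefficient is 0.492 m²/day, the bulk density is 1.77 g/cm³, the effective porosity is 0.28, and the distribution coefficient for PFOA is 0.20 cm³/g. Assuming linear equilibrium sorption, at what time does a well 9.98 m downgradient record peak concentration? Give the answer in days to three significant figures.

182 days

Retardation factor R = 1 + ρ_b·K_d/n = 1 + 1.77 × 0.20/0.28 = 2.264.
Sorption retards both mechanisms: v_R = v/R = 0.02491 m/day, D_R = D/R = 0.2173 m²/day.
Peak time from v_R²t² + 2D_R t − x² = 0: t = (√(D_R² + v_R²x²) − D_R)/v_R².
√(D_R² + v_R²x²) = √(0.2173² + 0.02491² × 9.98²) = 0.3302; v_R² = 0.0006205.
t = (0.3302 − 0.2173)/0.0006205 = 182 days.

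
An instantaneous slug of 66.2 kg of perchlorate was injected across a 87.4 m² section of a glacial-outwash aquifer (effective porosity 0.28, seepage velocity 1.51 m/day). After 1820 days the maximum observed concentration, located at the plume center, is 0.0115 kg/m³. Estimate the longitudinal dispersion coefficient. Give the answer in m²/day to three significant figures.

2.42 m²/day

At the plume center C_max = M/(n_e·A·√(4πDt)), so D = M²/(4πt·(n_e·A·C_max)²).
n_e·A·C_max = 0.28 × 87.4 × 0.0115 = 0.2814 kg/m.
D = 66.2²/(4π × 1820 × 0.2814²) = 2.42 m²/day.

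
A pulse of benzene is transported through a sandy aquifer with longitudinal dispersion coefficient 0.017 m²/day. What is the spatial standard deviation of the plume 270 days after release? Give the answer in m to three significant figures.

3.03 m

Dispersive spreading gives a Gaussian with σ² = 2Dt; advection only shifts the center.
σ = √(2 × 0.017 × 270) = 3.03 m.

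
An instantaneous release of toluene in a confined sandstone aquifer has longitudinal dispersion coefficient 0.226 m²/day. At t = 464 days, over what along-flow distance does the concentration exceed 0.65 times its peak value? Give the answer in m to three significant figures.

26.9 m

The plume is Gaussian with σ = √(2Dt) = √(2 × 0.226 × 464) = 14.48 m.
C/C_peak = exp(−Δx²/(2σ²)) = 0.65 ⇒ Δx = σ·√(−2 ln 0.65) = 14.48 × 0.9282 = 13.44 m.
Width = 2Δx = 26.9 m.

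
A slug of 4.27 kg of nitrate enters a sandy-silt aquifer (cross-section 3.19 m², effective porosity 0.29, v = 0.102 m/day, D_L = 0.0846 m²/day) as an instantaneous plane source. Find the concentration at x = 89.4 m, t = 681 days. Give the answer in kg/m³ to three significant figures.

0.0306 kg/m³

For an instantaneous plane source, C(x,t) = M/(n_e·A·√(4πDt)) · exp(−(x−vt)²/(4Dt)), with n_e·A the pore (flow) area.
Plume center vt = 0.102 × 681 = 69.462 m, so the well at 89.4 m is 19.938 m downgradient of the peak.
√(4πDt) = 26.91 m, giving peak height M/(n_e·A·√(4πDt)) = 4.27/(0.29 × 3.19 × 26.91) = 0.1715 kg/m³.
(x−vt)²/(4Dt) = (19.938)²/(4 × 0.0846 × 681) = 1.725; exp(−1.725) = 0.1782.
C = 0.1715 × 0.1782 = 0.0306 kg/m³.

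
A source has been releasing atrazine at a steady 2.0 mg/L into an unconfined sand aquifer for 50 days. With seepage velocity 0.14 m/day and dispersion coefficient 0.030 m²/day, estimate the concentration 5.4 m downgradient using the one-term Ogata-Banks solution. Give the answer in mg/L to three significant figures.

1.64 mg/L

For a continuous step input, C/C₀ ≈ ½·erfc((x−vt)/(2√(Dt))).
vt = 0.14 × 50 = 7 m and 2√(Dt) = 2√(0.030 × 50) = 2.449 m.
Argument (x−vt)/(2√(Dt)) = (5.4 − 7)/2.449 = -0.6533; ½·erfc(-0.6533) = 0.8222.
C = 2.0 × 0.8222 = 1.64 mg/L.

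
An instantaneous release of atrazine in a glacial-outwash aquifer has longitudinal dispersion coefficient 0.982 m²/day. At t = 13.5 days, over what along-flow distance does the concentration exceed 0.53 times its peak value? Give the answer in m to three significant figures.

11.6 m

The plume is Gaussian with σ = √(2Dt) = √(2 × 0.982 × 13.5) = 5.149 m.
C/C_peak = exp(−Δx²/(2σ²)) = 0.53 ⇒ Δx = σ·√(−2 ln 0.53) = 5.149 × 1.127 = 5.803 m.
Width = 2Δx = 11.6 m.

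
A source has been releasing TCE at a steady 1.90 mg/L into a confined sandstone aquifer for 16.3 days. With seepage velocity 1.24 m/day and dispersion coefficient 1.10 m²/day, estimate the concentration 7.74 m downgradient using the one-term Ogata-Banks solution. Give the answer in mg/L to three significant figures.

1.86 mg/L

For a continuous step input, C/C₀ ≈ ½·erfc((x−vt)/(2√(Dt))).
vt = 1.24 × 16.3 = 20.212 m and 2√(Dt) = 2√(1.10 × 16.3) = 8.469 m.
Argument (x−vt)/(2√(Dt)) = (7.74 − 20.212)/8.469 = -1.473; ½·erfc(-1.473) = 0.9814.
C = 1.90 × 0.9814 = 1.86 mg/L.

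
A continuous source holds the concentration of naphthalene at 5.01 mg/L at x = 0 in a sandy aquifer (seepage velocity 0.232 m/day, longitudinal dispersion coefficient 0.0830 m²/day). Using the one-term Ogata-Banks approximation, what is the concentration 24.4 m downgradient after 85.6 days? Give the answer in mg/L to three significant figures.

0.572 mg/L

For a continuous step input, C/C₀ ≈ ½·erfc((x−vt)/(2√(Dt))).
vt = 0.232 × 85.6 = 19.8592 m and 2√(Dt) = 2√(0.0830 × 85.6) = 5.331 m.
Argument (x−vt)/(2√(Dt)) = (24.4 − 19.8592)/5.331 = 0.8518; ½·erfc(0.8518) = 0.1142.
C = 5.01 × 0.1142 = 0.572 mg/L.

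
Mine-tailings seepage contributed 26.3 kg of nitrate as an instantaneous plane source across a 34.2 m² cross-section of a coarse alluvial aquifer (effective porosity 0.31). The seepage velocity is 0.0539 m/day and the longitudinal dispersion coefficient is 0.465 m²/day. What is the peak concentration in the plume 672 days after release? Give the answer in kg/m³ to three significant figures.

The peak of an instantaneous 1D plume sits at x = vt; there the Gaussian factor is 1 and C_max = M/(n_e·A·√(4πDt)), where n_e·A is the pore area the mass is dissolved in.
√(4πDt) = √(4π × 0.465 × 672) = 62.66 m, so C_max = 26.3/(0.31 × 34.2 × 62.66) = 0.0396 kg/m³.

0.0396 kg/m³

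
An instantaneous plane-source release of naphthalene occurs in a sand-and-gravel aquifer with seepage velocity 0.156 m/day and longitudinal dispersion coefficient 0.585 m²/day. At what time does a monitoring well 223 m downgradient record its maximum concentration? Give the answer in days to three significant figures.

For the 1D instantaneous-source solution, setting ∂C/∂t = 0 at fixed x gives v²t² + 2Dt − x² = 0, so t = (√(D² + v²x²) − D)/v².
√(D² + v²x²) = √(0.585² + 0.156² × 223²) = 34.79; v² = 0.024336.
t = (34.79 − 0.585)/0.024336 = 1410 days (vs. the pure-advection estimate x/v = 1430 d).

1410 days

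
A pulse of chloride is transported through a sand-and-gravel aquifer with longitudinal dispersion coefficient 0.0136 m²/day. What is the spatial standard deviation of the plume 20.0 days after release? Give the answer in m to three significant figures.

0.738 m

Dispersive spreading gives a Gaussian with σ² = 2Dt; advection only shifts the center.
σ = √(2 × 0.0136 × 20.0) = 0.738 m.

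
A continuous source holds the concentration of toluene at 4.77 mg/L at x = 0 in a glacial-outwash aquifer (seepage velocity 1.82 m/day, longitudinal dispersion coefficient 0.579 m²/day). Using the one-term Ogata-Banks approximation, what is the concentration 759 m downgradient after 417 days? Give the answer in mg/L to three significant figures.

For a continuous step input, C/C₀ ≈ ½·erfc((x−vt)/(2√(Dt))).
vt = 1.82 × 417 = 758.94 m and 2√(Dt) = 2√(0.579 × 417) = 31.08 m.
Argument (x−vt)/(2√(Dt)) = (759 − 758.94)/31.08 = 0.001931; ½·erfc(0.001931) = 0.4989.
C = 4.77 × 0.4989 = 2.38 mg/L.

2.38 mg/L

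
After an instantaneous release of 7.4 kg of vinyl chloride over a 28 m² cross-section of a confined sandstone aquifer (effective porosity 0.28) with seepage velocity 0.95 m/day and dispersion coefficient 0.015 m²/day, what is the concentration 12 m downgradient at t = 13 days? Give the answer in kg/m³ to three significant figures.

For an instantaneous plane source, C(x,t) = M/(n_e·A·√(4πDt)) · exp(−(x−vt)²/(4Dt)), with n_e·A the pore (flow) area.
Plume center vt = 0.95 × 13 = 12.35 m, so the well at 12 m is 0.35 m upgradient of the peak.
√(4πDt) = 1.565 m, giving peak height M/(n_e·A·√(4πDt)) = 7.4/(0.28 × 28 × 1.565) = 0.6031 kg/m³.
(x−vt)²/(4Dt) = (-0.35)²/(4 × 0.015 × 13) = 0.1571; exp(−0.1571) = 0.8546.
C = 0.6031 × 0.8546 = 0.515 kg/m³.

0.515 kg/m³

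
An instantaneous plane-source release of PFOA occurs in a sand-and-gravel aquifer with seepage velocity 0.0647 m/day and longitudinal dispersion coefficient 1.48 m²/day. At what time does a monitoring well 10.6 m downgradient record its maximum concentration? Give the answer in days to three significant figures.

For the 1D instantaneous-source solution, setting ∂C/∂t = 0 at fixed x gives v²t² + 2Dt − x² = 0, so t = (√(D² + v²x²) − D)/v².
√(D² + v²x²) = √(1.48² + 0.0647² × 10.6²) = 1.631; v² = 0.00418609.
t = (1.631 − 1.48)/0.00418609 = 36.1 days (vs. the pure-advection estimate x/v = 164 d).

36.1 days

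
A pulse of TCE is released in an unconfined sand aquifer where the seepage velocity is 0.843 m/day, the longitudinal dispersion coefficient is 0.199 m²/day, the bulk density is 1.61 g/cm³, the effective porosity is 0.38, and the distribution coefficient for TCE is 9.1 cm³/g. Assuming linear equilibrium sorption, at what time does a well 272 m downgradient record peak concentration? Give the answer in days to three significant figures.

12800 days

Retardation factor R = 1 + ρ_b·K_d/n = 1 + 1.61 × 9.1/0.38 = 39.56.
Sorption retards both mechanisms: v_R = v/R = 0.02131 m/day, D_R = D/R = 0.005030 m²/day.
Peak time from v_R²t² + 2D_R t − x² = 0: t = (√(D_R² + v_R²x²) − D_R)/v_R².
√(D_R² + v_R²x²) = √(0.005030² + 0.02131² × 272²) = 5.796; v_R² = 0.0004541.
t = (5.796 − 0.005030)/0.0004541 = 12800 days.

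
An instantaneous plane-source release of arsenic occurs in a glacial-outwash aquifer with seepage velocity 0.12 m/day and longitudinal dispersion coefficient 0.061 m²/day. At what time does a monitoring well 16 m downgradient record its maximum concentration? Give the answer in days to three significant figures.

129 days

For the 1D instantaneous-source solution, setting ∂C/∂t = 0 at fixed x gives v²t² + 2Dt − x² = 0, so t = (√(D² + v²x²) − D)/v².
√(D² + v²x²) = √(0.061² + 0.12² × 16²) = 1.921; v² = 0.0144.
t = (1.921 − 0.061)/0.0144 = 129 days (vs. the pure-advection estimate x/v = 133 d).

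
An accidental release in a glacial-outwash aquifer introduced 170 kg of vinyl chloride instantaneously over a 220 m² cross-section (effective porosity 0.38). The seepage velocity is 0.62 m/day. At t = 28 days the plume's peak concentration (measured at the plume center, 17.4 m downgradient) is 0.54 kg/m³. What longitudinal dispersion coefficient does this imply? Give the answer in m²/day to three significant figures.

0.0403 m²/day

At the plume center C_max = M/(n_e·A·√(4πDt)), so D = M²/(4πt·(n_e·A·C_max)²).
n_e·A·C_max = 0.38 × 220 × 0.54 = 45.14 kg/m.
D = 170²/(4π × 28 × 45.14²) = 0.0403 m²/day.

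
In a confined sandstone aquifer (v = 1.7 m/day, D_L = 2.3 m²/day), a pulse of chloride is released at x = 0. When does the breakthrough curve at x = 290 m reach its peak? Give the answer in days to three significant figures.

For the 1D instantaneous-source solution, setting ∂C/∂t = 0 at fixed x gives v²t² + 2Dt − x² = 0, so t = (√(D² + v²x²) − D)/v².
√(D² + v²x²) = √(2.3² + 1.7² × 290²) = 493.0; v² = 2.89.
t = (493.0 − 2.3)/2.89 = 170 days (vs. the pure-advection estimate x/v = 171 d).

170 days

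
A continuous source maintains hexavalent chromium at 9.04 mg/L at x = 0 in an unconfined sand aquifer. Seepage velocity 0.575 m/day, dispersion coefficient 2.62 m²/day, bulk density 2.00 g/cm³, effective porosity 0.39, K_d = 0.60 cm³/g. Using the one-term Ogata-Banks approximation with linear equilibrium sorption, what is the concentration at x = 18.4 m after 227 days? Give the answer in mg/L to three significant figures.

Retardation factor R = 1 + ρ_b·K_d/n = 1 + 2.00 × 0.60/0.39 = 4.077.
Sorption retards both mechanisms: v_R = v/R = 0.1410 m/day, D_R = D/R = 0.6426 m²/day.
v_R·t = 0.1410 × 227 = 32.007 m; 2√(D_R t) = 24.16 m; argument = (18.4 − 32.007)/24.16 = -0.5632.
C = C₀ × ½·erfc(-0.5632) = 9.04 × 0.7871 = 7.12 mg/L.

7.12 mg/L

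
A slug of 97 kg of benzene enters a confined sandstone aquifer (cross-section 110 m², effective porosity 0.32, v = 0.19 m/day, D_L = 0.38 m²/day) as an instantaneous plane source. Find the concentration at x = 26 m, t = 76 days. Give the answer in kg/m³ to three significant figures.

For an instantaneous plane source, C(x,t) = M/(n_e·A·√(4πDt)) · exp(−(x−vt)²/(4Dt)), with n_e·A the pore (flow) area.
Plume center vt = 0.19 × 76 = 14.44 m, so the well at 26 m is 11.56 m downgradient of the peak.
√(4πDt) = 19.05 m, giving peak height M/(n_e·A·√(4πDt)) = 97/(0.32 × 110 × 19.05) = 0.1447 kg/m³.
(x−vt)²/(4Dt) = (11.56)²/(4 × 0.38 × 76) = 1.157; exp(−1.157) = 0.3144.
C = 0.1447 × 0.3144 = 0.0455 kg/m³.

0.0455 kg/m³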